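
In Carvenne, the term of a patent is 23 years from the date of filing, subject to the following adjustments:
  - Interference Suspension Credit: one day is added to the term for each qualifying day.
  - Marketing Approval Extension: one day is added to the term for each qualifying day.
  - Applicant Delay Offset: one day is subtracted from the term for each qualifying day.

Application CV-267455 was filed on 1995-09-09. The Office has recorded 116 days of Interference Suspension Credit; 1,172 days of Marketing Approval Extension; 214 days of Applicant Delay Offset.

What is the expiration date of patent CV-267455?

2021-08-18

Base term: filing date + 23 years → 9 September 2018.
Interference Suspension Credit: +116 days → 3 January 2019.
Marketing Approval Extension: +1172 days → 20 March 2022.
Applicant Delay Offset: −214 days → 18 August 2021.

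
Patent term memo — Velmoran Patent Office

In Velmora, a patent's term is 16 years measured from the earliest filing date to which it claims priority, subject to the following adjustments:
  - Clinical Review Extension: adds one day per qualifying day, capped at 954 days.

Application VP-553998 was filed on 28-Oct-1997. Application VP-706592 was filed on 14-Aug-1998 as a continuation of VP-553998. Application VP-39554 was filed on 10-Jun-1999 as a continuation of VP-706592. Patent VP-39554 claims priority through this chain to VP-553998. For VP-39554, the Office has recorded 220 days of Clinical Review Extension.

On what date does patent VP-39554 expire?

2014-06-05

Earliest priority filing: 28 October 1997.
Base term: 28 October 1997 + 16 years → 28 October 2013.
Clinical Review Extension: 220 days (within the 954-day cap) → +220 days → 5 June 2014.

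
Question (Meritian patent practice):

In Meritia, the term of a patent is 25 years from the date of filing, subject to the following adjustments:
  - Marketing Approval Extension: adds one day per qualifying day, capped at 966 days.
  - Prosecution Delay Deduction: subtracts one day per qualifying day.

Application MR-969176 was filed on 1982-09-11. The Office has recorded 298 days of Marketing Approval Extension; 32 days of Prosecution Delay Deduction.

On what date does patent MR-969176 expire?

Base term: filing date + 25 years → 11 September 2007.
Marketing Approval Extension: 298 days (within the 966-day cap) → +298 days → 5 July 2008.
Prosecution Delay Deduction: −32 days → 3 June 2008.

2008-06-03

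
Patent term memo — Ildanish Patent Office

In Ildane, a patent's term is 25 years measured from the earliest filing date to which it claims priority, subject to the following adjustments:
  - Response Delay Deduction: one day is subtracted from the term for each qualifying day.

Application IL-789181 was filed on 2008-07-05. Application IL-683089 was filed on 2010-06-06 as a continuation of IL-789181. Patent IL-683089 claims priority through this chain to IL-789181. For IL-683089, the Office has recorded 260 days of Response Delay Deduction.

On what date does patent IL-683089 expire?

Earliest priority filing: 5 July 2008.
Base term: 5 July 2008 + 25 years → 5 July 2033.
Response Delay Deduction: −260 days → 18 October 2032.

October 18, 2032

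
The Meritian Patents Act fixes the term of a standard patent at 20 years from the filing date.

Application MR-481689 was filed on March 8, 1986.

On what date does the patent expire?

March 8, 2006

Filing date + 20 years → 8 March 2006.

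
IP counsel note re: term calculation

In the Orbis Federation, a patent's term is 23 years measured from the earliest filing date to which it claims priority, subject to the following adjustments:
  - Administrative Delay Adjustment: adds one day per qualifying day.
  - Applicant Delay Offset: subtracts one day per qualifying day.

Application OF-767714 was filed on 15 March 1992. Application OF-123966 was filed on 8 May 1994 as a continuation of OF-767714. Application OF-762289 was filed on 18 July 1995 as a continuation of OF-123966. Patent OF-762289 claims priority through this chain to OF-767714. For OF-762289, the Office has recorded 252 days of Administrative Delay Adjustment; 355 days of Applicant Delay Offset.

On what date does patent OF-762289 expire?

2014-12-02

Earliest priority filing: 15 March 1992.
Base term: 15 March 1992 + 23 years → 15 March 2015.
Administrative Delay Adjustment: +252 days → 22 November 2015.
Applicant Delay Offset: −355 days → 2 December 2014.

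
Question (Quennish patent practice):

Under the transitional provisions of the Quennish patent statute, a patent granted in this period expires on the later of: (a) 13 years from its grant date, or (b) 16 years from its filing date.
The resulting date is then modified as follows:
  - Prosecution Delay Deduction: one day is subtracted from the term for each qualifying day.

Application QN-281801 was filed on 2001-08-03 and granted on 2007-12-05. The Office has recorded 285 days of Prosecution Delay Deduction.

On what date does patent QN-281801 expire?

February 24, 2020

(a) grant + 13 years → 5 December 2020.
(b) filing + 16 years → 3 August 2017.
Later of the two: 5 December 2020.
Prosecution Delay Deduction: −285 days → 24 February 2020.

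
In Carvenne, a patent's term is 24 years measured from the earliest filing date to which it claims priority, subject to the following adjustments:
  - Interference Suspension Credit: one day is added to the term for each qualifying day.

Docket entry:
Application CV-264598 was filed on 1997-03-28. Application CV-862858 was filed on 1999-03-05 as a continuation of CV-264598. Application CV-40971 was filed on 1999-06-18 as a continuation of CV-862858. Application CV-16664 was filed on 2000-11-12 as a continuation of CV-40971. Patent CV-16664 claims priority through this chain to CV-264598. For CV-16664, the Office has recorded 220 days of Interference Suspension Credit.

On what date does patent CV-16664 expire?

2021-11-03

Earliest priority filing: 28 March 1997.
Base term: 28 March 1997 + 24 years → 28 March 2021.
Interference Suspension Credit: +220 days → 3 November 2021.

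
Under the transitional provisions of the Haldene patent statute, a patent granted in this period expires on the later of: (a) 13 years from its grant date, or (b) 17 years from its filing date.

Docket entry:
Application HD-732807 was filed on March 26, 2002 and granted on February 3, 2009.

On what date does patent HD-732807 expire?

February 3, 2022

(a) grant + 13 years → 3 February 2022.
(b) filing + 17 years → 26 March 2019.
Later of the two: 3 February 2022.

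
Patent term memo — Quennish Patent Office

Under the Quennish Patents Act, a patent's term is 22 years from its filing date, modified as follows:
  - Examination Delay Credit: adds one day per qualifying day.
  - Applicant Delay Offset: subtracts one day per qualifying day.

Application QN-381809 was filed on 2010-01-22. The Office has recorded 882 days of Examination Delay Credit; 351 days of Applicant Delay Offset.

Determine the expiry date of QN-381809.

2033-07-06

Base term: filing date + 22 years → 22 January 2032.
Examination Delay Credit: +882 days → 22 June 2034.
Applicant Delay Offset: −351 days → 6 July 2033.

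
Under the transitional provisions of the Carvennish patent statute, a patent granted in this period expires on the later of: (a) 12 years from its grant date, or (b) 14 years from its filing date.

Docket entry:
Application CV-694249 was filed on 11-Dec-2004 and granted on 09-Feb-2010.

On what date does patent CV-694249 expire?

February 9, 2022

(a) grant + 12 years → 9 February 2022.
(b) filing + 14 years → 11 December 2018.
Later of the two: 9 February 2022.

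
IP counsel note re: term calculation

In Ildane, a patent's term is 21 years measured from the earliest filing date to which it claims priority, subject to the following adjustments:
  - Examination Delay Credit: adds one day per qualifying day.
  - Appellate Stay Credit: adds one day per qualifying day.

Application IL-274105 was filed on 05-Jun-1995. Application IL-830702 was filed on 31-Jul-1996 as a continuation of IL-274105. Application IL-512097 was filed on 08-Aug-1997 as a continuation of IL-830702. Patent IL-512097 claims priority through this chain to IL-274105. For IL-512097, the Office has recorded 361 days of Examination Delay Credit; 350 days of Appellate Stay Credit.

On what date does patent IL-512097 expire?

Earliest priority filing: 5 June 1995.
Base term: 5 June 1995 + 21 years → 5 June 2016.
Examination Delay Credit: +361 days → 1 June 2017.
Appellate Stay Credit: +350 days → 17 May 2018.

May 17, 2018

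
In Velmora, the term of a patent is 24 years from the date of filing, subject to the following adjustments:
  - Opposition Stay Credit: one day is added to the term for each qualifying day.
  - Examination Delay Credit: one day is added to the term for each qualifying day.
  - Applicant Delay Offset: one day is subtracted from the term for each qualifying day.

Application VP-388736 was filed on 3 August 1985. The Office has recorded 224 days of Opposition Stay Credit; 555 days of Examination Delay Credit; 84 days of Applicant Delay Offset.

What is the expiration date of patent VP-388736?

Base term: filing date + 24 years → 3 August 2009.
Opposition Stay Credit: +224 days → 15 March 2010.
Examination Delay Credit: +555 days → 21 September 2011.
Applicant Delay Offset: −84 days → 29 June 2011.

2011-06-29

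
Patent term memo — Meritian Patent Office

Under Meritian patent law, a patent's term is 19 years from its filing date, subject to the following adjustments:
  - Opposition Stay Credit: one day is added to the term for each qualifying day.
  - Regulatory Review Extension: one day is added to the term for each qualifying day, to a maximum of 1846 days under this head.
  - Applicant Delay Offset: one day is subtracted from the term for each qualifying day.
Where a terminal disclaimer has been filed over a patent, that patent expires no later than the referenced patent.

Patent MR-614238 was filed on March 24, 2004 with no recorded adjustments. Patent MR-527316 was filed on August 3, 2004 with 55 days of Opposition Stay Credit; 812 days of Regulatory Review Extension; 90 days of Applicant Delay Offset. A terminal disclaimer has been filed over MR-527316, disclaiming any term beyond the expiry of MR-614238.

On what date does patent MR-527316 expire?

Natural term of MR-527316:
  Base: filing + 19 years → 3 August 2023.
  Opposition Stay Credit: +55 days → 27 September 2023.
  Regulatory Review Extension: 812 days (within the 1846-day cap) → +812 days → 17 December 2025.
  Applicant Delay Offset: −90 days → 18 September 2025.
Expiry of referenced patent MR-614238:
  Base: filing + 19 years → 24 March 2023.
Terminal disclaimer: MR-527316 expires on the earlier of 18 September 2025 and 24 March 2023.

March 24, 2023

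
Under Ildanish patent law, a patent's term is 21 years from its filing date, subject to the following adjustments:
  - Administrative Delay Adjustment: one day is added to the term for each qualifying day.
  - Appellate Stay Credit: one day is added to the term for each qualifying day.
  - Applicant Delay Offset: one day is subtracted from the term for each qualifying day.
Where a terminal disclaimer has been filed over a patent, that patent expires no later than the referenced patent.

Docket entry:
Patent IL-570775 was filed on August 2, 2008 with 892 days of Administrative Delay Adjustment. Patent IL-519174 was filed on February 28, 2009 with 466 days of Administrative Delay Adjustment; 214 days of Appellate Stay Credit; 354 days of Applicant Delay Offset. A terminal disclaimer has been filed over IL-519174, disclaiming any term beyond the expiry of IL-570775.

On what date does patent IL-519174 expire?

2031-01-20

Natural term of IL-519174:
  Base: filing + 21 years → 28 February 2030.
  Administrative Delay Adjustment: +466 days → 9 June 2031.
  Appellate Stay Credit: +214 days → 9 January 2032.
  Applicant Delay Offset: −354 days → 20 January 2031.
Expiry of referenced patent IL-570775:
  Base: filing + 21 years → 2 August 2029.
  Administrative Delay Adjustment: +892 days → 11 January 2032.
Terminal disclaimer: IL-519174 expires on the earlier of 20 January 2031 and 11 January 2032.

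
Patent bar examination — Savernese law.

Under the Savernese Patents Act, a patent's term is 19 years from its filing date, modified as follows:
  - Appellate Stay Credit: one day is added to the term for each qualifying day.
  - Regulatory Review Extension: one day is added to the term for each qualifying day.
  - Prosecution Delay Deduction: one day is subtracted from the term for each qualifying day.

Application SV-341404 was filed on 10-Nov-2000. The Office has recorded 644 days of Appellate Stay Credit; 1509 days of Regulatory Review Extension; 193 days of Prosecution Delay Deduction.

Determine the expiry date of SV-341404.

Base term: filing date + 19 years → 10 November 2019.
Appellate Stay Credit: +644 days → 15 August 2021.
Regulatory Review Extension: +1509 days → 2 October 2025.
Prosecution Delay Deduction: −193 days → 23 March 2025.

March 23, 2025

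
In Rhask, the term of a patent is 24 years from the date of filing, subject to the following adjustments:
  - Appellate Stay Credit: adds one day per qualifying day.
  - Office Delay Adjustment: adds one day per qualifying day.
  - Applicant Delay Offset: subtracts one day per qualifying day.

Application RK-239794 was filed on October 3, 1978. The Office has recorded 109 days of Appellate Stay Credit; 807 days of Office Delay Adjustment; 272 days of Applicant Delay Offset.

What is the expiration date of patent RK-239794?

Base term: filing date + 24 years → 3 October 2002.
Appellate Stay Credit: +109 days → 20 January 2003.
Office Delay Adjustment: +807 days → 6 April 2005.
Applicant Delay Offset: −272 days → 8 July 2004.

2004-07-08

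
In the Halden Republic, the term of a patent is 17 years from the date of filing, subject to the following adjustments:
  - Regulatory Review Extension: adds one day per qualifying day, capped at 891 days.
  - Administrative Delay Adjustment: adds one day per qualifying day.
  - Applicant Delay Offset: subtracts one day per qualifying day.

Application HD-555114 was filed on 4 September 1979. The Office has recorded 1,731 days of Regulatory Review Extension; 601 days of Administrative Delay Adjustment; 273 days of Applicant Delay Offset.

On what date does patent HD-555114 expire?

Base term: filing date + 17 years → 4 September 1996.
Regulatory Review Extension: 1731 days claimed exceeds the 891-day cap, so +891 days → 12 February 1999.
Administrative Delay Adjustment: +601 days → 5 October 2000.
Applicant Delay Offset: −273 days → 6 January 2000.

2000-01-06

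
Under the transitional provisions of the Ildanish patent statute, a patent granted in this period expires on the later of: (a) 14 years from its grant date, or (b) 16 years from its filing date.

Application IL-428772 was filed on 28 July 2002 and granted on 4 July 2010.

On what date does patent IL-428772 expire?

(a) grant + 14 years → 4 July 2024.
(b) filing + 16 years → 28 July 2018.
Later of the two: 4 July 2024.

July 4, 2024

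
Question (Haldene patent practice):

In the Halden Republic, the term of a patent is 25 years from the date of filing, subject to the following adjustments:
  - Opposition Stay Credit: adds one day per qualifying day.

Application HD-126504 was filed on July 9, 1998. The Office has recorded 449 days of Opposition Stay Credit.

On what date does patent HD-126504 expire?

2024-09-30

Base term: filing date + 25 years → 9 July 2023.
Opposition Stay Credit: +449 days → 30 September 2024.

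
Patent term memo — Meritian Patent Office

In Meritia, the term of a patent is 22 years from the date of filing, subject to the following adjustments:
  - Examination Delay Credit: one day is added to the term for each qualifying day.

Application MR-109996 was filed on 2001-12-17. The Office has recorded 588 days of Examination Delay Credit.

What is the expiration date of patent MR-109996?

2025-07-27

Base term: filing date + 22 years → 17 December 2023.
Examination Delay Credit: +588 days → 27 July 2025.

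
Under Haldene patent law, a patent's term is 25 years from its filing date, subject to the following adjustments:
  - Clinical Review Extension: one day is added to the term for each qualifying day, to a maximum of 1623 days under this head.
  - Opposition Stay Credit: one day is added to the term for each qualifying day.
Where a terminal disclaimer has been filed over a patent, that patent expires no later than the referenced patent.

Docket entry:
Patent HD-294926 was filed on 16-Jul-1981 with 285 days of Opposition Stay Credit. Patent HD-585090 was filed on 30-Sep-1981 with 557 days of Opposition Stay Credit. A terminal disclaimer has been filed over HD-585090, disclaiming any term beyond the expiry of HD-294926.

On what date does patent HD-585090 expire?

Natural term of HD-585090:
  Base: filing + 25 years → 30 September 2006.
  Opposition Stay Credit: +557 days → 9 April 2008.
Expiry of referenced patent HD-294926:
  Base: filing + 25 years → 16 July 2006.
  Opposition Stay Credit: +285 days → 27 April 2007.
Terminal disclaimer: HD-585090 expires on the earlier of 9 April 2008 and 27 April 2007.

2007-04-27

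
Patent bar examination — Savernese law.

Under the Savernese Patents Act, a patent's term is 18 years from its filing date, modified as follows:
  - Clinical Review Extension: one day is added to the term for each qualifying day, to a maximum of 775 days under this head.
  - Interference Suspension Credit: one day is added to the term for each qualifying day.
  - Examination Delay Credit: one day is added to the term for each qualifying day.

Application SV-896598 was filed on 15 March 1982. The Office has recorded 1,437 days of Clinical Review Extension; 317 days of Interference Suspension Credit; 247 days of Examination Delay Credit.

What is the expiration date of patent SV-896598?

2003-11-14

Base term: filing date + 18 years → 15 March 2000.
Clinical Review Extension: 1437 days claimed exceeds the 775-day cap, so +775 days → 29 April 2002.
Interference Suspension Credit: +317 days → 12 March 2003.
Examination Delay Credit: +247 days → 14 November 2003.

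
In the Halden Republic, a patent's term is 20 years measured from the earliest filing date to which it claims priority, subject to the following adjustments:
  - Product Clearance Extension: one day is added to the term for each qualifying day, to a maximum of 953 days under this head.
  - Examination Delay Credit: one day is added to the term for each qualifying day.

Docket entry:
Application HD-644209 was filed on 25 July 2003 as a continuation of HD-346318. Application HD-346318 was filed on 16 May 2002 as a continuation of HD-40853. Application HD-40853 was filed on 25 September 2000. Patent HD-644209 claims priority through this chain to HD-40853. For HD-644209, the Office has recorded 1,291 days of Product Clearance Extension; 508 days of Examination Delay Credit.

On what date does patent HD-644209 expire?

Earliest priority filing: 25 September 2000.
Base term: 25 September 2000 + 20 years → 25 September 2020.
Product Clearance Extension: 1291 days claimed exceeds the 953-day cap, so +953 days → 6 May 2023.
Examination Delay Credit: +508 days → 25 September 2024.

2024-09-25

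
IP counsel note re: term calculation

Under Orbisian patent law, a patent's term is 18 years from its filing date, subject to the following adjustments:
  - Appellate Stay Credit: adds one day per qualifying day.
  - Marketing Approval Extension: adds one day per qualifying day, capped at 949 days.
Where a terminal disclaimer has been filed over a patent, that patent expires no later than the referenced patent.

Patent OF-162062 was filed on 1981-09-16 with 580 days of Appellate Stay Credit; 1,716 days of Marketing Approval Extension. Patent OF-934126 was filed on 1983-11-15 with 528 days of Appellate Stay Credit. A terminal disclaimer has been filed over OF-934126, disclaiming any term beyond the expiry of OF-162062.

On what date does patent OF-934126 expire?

April 27, 2003

Natural term of OF-934126:
  Base: filing + 18 years → 15 November 2001.
  Appellate Stay Credit: +528 days → 27 April 2003.
Expiry of referenced patent OF-162062:
  Base: filing + 18 years → 16 September 1999.
  Appellate Stay Credit: +580 days → 18 April 2001.
  Marketing Approval Extension: 1716 days claimed exceeds the 949-day cap, so +949 days → 23 November 2003.
Terminal disclaimer: OF-934126 expires on the earlier of 27 April 2003 and 23 November 2003.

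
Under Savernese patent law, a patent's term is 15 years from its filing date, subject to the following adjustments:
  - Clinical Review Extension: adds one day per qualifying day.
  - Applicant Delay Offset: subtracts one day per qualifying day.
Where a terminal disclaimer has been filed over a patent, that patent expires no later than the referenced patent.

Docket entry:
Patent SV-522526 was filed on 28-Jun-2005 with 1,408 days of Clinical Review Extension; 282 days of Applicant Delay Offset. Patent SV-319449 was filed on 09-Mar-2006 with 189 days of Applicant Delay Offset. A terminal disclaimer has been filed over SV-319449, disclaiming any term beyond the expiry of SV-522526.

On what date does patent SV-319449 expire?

Natural term of SV-319449:
  Base: filing + 15 years → 9 March 2021.
  Applicant Delay Offset: −189 days → 1 September 2020.
Expiry of referenced patent SV-522526:
  Base: filing + 15 years → 28 June 2020.
  Clinical Review Extension: +1408 days → 6 May 2024.
  Applicant Delay Offset: −282 days → 29 July 2023.
Terminal disclaimer: SV-319449 expires on the earlier of 1 September 2020 and 29 July 2023.

2020-09-01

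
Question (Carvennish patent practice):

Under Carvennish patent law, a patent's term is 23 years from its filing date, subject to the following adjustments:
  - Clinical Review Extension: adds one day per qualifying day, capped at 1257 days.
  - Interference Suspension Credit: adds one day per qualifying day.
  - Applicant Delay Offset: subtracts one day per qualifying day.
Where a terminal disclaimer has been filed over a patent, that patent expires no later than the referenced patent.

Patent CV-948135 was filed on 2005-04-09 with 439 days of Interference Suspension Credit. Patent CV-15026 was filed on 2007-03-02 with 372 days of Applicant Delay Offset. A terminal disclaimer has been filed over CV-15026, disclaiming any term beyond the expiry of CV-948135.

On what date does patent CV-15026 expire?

Natural term of CV-15026:
  Base: filing + 23 years → 2 March 2030.
  Applicant Delay Offset: −372 days → 23 February 2029.
Expiry of referenced patent CV-948135:
  Base: filing + 23 years → 9 April 2028.
  Interference Suspension Credit: +439 days → 22 June 2029.
Terminal disclaimer: CV-15026 expires on the earlier of 23 February 2029 and 22 June 2029.

February 23, 2029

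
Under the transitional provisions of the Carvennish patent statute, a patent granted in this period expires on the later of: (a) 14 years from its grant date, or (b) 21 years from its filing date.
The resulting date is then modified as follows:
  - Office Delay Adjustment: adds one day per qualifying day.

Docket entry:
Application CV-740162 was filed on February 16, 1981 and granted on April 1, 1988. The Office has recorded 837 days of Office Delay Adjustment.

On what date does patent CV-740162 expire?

(a) grant + 14 years → 1 April 2002.
(b) filing + 21 years → 16 February 2002.
Later of the two: 1 April 2002.
Office Delay Adjustment: +837 days → 16 July 2004.

2004-07-16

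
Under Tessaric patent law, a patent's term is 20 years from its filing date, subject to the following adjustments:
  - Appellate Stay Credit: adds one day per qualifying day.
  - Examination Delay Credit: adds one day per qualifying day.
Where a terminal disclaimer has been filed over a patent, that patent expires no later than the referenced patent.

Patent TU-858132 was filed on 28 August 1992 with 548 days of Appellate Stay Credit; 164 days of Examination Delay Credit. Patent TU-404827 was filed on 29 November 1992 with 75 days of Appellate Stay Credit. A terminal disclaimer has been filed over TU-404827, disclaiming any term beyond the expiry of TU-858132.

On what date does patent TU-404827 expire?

Natural term of TU-404827:
  Base: filing + 20 years → 29 November 2012.
  Appellate Stay Credit: +75 days → 12 February 2013.
Expiry of referenced patent TU-858132:
  Base: filing + 20 years → 28 August 2012.
  Appellate Stay Credit: +548 days → 27 February 2014.
  Examination Delay Credit: +164 days → 10 August 2014.
Terminal disclaimer: TU-404827 expires on the earlier of 12 February 2013 and 10 August 2014.

February 12, 2013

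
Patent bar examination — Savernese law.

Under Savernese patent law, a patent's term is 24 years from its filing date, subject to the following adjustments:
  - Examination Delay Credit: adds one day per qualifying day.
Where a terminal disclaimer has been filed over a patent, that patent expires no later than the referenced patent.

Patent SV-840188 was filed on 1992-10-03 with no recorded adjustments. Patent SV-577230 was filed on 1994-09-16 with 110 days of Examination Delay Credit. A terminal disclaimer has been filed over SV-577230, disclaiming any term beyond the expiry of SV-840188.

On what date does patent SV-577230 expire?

Natural term of SV-577230:
  Base: filing + 24 years → 16 September 2018.
  Examination Delay Credit: +110 days → 4 January 2019.
Expiry of referenced patent SV-840188:
  Base: filing + 24 years → 3 October 2016.
Terminal disclaimer: SV-577230 expires on the earlier of 4 January 2019 and 3 October 2016.

2016-10-03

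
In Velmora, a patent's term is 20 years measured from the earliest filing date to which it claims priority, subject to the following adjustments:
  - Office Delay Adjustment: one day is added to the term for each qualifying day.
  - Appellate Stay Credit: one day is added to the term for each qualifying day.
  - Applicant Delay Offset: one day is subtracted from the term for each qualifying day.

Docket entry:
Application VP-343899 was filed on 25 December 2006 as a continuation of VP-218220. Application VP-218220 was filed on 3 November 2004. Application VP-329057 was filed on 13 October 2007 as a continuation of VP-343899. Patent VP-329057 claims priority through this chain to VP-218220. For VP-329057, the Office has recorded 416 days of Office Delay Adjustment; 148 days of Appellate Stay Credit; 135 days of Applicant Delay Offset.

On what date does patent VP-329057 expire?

2026-01-06

Earliest priority filing: 3 November 2004.
Base term: 3 November 2004 + 20 years → 3 November 2024.
Office Delay Adjustment: +416 days → 24 December 2025.
Appellate Stay Credit: +148 days → 21 May 2026.
Applicant Delay Offset: −135 days → 6 January 2026.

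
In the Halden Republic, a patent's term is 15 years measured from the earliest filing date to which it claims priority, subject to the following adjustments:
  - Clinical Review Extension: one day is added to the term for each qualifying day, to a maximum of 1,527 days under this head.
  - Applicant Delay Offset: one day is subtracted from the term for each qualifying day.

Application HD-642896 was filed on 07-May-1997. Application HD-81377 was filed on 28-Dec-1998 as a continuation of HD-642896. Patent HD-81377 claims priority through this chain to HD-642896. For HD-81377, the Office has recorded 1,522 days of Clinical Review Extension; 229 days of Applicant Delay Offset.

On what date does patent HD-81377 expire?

November 21, 2015

Earliest priority filing: 7 May 1997.
Base term: 7 May 1997 + 15 years → 7 May 2012.
Clinical Review Extension: 1522 days (within the 1527-day cap) → +1522 days → 7 July 2016.
Applicant Delay Offset: −229 days → 21 November 2015.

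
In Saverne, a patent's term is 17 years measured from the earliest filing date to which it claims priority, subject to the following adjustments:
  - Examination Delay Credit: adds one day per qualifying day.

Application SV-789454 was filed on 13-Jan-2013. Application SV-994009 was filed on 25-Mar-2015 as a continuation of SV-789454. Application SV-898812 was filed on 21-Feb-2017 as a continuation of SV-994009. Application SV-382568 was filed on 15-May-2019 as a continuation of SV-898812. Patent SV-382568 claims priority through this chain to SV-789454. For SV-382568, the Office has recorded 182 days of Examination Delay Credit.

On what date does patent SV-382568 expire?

Earliest priority filing: 13 January 2013.
Base term: 13 January 2013 + 17 years → 13 January 2030.
Examination Delay Credit: +182 days → 14 July 2030.

2030-07-14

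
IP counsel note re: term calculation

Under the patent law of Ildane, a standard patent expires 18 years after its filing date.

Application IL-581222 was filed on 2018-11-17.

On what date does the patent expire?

Filing date + 18 years → 17 November 2036.

November 17, 2036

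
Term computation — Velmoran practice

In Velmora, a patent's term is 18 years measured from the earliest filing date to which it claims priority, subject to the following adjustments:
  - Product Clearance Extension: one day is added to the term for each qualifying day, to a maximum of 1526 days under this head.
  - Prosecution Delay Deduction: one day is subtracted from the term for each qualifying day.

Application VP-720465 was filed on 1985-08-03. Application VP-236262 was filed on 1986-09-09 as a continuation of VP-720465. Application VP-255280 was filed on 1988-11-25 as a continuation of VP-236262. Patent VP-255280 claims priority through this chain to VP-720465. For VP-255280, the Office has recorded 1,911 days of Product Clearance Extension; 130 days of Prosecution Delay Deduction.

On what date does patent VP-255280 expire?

2007-05-30

Earliest priority filing: 3 August 1985.
Base term: 3 August 1985 + 18 years → 3 August 2003.
Product Clearance Extension: 1911 days claimed exceeds the 1526-day cap, so +1526 days → 7 October 2007.
Prosecution Delay Deduction: −130 days → 30 May 2007.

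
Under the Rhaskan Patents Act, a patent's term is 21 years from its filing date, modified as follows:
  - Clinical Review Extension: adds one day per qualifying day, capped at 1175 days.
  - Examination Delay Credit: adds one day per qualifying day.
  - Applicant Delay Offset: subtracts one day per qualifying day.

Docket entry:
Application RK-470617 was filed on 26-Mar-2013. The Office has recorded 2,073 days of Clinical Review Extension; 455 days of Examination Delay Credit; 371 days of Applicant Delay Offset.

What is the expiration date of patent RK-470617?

September 5, 2037

Base term: filing date + 21 years → 26 March 2034.
Clinical Review Extension: 2073 days claimed exceeds the 1175-day cap, so +1175 days → 13 June 2037.
Examination Delay Credit: +455 days → 11 September 2038.
Applicant Delay Offset: −371 days → 5 September 2037.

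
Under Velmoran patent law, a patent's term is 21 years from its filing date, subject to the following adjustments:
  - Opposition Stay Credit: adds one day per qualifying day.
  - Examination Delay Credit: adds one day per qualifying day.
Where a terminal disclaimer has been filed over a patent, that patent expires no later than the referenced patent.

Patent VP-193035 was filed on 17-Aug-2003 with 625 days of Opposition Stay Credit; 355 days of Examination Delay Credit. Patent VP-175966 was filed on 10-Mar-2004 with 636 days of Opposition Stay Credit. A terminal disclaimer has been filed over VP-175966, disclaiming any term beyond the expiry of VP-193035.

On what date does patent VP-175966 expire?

2026-12-06

Natural term of VP-175966:
  Base: filing + 21 years → 10 March 2025.
  Opposition Stay Credit: +636 days → 6 December 2026.
Expiry of referenced patent VP-193035:
  Base: filing + 21 years → 17 August 2024.
  Opposition Stay Credit: +625 days → 4 May 2026.
  Examination Delay Credit: +355 days → 24 April 2027.
Terminal disclaimer: VP-175966 expires on the earlier of 6 December 2026 and 24 April 2027.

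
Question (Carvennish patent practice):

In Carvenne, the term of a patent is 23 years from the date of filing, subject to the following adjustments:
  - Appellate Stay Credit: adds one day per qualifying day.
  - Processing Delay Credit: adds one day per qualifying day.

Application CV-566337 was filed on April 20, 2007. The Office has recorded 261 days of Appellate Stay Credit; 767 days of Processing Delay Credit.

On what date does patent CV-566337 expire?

Base term: filing date + 23 years → 20 April 2030.
Appellate Stay Credit: +261 days → 6 January 2031.
Processing Delay Credit: +767 days → 11 February 2033.

February 11, 2033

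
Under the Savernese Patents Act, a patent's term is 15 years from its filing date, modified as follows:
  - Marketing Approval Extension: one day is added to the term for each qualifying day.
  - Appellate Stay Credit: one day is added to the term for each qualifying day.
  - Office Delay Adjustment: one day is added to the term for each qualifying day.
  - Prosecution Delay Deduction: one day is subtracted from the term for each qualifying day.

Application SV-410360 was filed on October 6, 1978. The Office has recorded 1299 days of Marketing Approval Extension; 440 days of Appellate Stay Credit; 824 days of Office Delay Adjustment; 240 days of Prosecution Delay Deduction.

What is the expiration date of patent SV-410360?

Base term: filing date + 15 years → 6 October 1993.
Marketing Approval Extension: +1299 days → 27 April 1997.
Appellate Stay Credit: +440 days → 11 July 1998.
Office Delay Adjustment: +824 days → 12 October 2000.
Prosecution Delay Deduction: −240 days → 15 February 2000.

February 15, 2000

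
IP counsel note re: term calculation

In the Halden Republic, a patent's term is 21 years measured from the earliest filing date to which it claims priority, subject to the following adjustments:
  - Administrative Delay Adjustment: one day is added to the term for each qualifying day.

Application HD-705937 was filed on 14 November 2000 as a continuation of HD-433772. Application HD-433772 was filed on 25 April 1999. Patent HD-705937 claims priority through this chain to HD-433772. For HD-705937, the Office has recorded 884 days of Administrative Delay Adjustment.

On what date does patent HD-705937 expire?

2022-09-26

Earliest priority filing: 25 April 1999.
Base term: 25 April 1999 + 21 years → 25 April 2020.
Administrative Delay Adjustment: +884 days → 26 September 2022.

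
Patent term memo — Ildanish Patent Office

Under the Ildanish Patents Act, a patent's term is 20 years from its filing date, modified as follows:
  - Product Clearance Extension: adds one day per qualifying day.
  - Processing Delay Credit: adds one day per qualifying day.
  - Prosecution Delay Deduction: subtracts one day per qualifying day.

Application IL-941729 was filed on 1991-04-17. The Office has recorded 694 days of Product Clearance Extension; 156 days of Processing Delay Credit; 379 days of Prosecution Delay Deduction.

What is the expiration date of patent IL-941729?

2012-07-31

Base term: filing date + 20 years → 17 April 2011.
Product Clearance Extension: +694 days → 11 March 2013.
Processing Delay Credit: +156 days → 14 August 2013.
Prosecution Delay Deduction: −379 days → 31 July 2012.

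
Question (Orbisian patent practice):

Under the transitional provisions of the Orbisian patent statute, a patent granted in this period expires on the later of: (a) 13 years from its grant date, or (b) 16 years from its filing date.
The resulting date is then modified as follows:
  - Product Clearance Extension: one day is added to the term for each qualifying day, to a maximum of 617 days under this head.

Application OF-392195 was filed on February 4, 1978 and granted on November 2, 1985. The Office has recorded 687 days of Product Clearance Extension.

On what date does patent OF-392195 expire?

July 11, 2000

(a) grant + 13 years → 2 November 1998.
(b) filing + 16 years → 4 February 1994.
Later of the two: 2 November 1998.
Product Clearance Extension: 687 days claimed exceeds the 617-day cap, so +617 days → 11 July 2000.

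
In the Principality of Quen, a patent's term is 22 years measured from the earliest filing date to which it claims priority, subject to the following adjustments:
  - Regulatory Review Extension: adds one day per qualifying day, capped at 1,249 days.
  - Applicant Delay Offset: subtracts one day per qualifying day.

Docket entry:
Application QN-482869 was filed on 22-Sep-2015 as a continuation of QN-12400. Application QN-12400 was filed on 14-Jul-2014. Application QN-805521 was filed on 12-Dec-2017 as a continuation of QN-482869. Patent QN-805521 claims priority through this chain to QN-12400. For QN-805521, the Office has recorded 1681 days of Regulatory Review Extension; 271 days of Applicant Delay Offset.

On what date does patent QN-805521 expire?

Earliest priority filing: 14 July 2014.
Base term: 14 July 2014 + 22 years → 14 July 2036.
Regulatory Review Extension: 1681 days claimed exceeds the 1249-day cap, so +1249 days → 15 December 2039.
Applicant Delay Offset: −271 days → 19 March 2039.

2039-03-19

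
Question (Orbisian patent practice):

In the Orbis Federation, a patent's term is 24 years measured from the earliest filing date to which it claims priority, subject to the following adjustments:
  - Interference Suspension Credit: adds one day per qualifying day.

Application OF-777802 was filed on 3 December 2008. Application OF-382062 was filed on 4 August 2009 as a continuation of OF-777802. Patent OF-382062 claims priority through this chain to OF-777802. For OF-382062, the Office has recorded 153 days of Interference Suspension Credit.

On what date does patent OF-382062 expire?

May 5, 2033

Earliest priority filing: 3 December 2008.
Base term: 3 December 2008 + 24 years → 3 December 2032.
Interference Suspension Credit: +153 days → 5 May 2033.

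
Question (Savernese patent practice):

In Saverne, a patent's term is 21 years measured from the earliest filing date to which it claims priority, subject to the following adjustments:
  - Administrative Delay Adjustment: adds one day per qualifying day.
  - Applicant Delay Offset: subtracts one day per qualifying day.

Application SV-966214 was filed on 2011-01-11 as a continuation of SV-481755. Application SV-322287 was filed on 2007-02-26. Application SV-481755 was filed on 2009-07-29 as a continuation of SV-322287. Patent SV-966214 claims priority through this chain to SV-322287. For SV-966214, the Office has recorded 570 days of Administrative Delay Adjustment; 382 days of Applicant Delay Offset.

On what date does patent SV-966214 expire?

2028-09-01

Earliest priority filing: 26 February 2007.
Base term: 26 February 2007 + 21 years → 26 February 2028.
Administrative Delay Adjustment: +570 days → 18 September 2029.
Applicant Delay Offset: −382 days → 1 September 2028.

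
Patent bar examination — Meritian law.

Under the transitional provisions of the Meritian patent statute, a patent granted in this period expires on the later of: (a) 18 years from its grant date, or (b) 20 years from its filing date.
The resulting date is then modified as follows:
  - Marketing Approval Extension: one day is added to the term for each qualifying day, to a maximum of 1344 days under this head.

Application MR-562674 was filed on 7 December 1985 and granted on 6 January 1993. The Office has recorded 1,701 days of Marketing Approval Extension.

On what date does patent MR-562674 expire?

(a) grant + 18 years → 6 January 2011.
(b) filing + 20 years → 7 December 2005.
Later of the two: 6 January 2011.
Marketing Approval Extension: 1701 days claimed exceeds the 1344-day cap, so +1344 days → 11 September 2014.

2014-09-11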